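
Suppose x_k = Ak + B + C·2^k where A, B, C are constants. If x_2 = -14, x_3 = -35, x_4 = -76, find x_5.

-157

At k = 2, 3, 4: 2A + B + 4C = -14; 3A + B + 8C = -35; 4A + B + 16C = -76.
Subtracting the first from the second: A + 4C = -21.
Subtracting the second from the third: A + 8C = -41.
Solving: C = -5, A = -1, then B = 8.
Therefore x_5 = -5 + 8 + (-5)·32 = -157.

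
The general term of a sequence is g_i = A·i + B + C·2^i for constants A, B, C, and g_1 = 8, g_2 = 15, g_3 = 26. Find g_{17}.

The three given values yield: A + B + 2C = 8; 2A + B + 4C = 15; 3A + B + 8C = 26.
Subtracting the first from the second: A + 2C = 7.
Subtracting the second from the third: A + 4C = 11.
Solving: C = 2, A = 3, then B = 1.
Therefore g_{17} = 51 + 1 + 2·131072 = 262196.

262196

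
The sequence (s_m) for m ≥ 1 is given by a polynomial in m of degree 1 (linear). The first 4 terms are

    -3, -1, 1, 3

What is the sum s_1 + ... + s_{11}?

77

1st diffs: 2, 2, 2 (constant).
So s_m = 2m - 5.
Continuing: …, 5, 7, 9, 11, …, s_{11} = 17.
Summing m = 1..11 (11 terms) gives 77.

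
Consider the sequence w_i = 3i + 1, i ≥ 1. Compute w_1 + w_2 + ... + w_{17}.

Over i = 1..17: Σi = 153.
Total = (3)·153 + (1)·17 = 476.

476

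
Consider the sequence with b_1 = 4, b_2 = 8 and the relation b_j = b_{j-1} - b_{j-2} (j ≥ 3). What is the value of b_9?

Step forward from the initial values:
b_3 = 4; b_4 = -4; b_5 = -8; b_6 = -4; b_7 = 4; b_8 = 8; b_9 = 4.

4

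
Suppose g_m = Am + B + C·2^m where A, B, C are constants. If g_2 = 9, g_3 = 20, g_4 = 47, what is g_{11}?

8140

Plug in m = 2, 3, 4: 2A + B + 4C = 9; 3A + B + 8C = 20; 4A + B + 16C = 47.
Subtracting the first from the second: A + 4C = 11.
Subtracting the second from the third: A + 8C = 27.
Solving: C = 4, A = -5, then B = 3.
So g_m = -5·m + 3 + 4·2^m; at m=11 this is 8140.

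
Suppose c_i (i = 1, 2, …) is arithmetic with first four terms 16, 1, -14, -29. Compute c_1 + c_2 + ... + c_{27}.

-4833

Common difference d = -15.
c_i = 16 + (i - 1)·(-15).
c_{27} = -374; S = 27·(16 + (-374))/2 = -4833.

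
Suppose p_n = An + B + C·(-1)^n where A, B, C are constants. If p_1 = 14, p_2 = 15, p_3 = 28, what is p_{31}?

At n = 1, 2, 3: A + B - C = 14; 2A + B + C = 15; 3A + B - C = 28.
Subtracting the first from the second: A + 2C = 1.
Subtracting the second from the third: A - 2C = 13.
Solving: C = -3, A = 7, then B = 4.
Therefore p_{31} = 217 + 4 + (-3)·(-1) = 224.

224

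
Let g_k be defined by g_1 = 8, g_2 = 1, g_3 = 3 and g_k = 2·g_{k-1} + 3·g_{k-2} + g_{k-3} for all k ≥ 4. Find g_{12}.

Applying the relation repeatedly:
g_4 = 17;  g_5 = 44;  g_6 = 142;  g_7 = 433;  g_8 = 1336;  g_9 = 4113;  g_{10} = 12667;  g_{11} = 39009;  g_{12} = 120132.

120132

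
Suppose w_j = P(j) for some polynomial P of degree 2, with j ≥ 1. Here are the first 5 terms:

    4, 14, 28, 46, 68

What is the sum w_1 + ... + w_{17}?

1st diffs: 10, 14, 18, 22.
2nd diffs: 4, 4, 4 (constant).
So w_j = 2j^2 + 4j - 2.
Continuing: …, 94, 124, 158, 196, …, w_{17} = 644.
Summing j = 1..17 (17 terms) gives 4148.

4148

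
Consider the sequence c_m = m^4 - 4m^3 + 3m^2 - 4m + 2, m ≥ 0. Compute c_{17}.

c_{17} = 1·17^4 - 4·17^3 + 3·17^2 - 4·17 + 2 = 64670.

64670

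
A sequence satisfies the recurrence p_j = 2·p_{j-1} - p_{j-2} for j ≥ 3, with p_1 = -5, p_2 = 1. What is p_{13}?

p_3 = 7  p_4 = 13  p_5 = 19  …  p_{10} = 49  p_{11} = 55  p_{12} = 61  p_{13} = 67.
(Characteristic roots are 1 and 1.)

67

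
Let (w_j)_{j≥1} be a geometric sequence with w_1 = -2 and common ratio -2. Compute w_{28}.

268435456

w_j = (-2)·(-2)^(j-1).
w_{28} = (-2)·(-2)^27 = 268435456.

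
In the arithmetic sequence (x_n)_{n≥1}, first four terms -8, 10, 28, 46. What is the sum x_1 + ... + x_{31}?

Common difference d = 18.
x_n = -8 + (n - 1)·18.
x_{31} = 532; S = 31·(-8 + 532)/2 = 8122.

8122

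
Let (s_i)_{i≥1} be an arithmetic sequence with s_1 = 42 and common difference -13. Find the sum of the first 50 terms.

s_i = 42 + (i - 1)·(-13).
s_{50} = -595; S = 50·(42 + (-595))/2 = -13825.

-13825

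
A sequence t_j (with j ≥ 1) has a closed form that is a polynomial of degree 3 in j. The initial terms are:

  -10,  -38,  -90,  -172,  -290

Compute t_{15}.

1st diffs: -28, -52, -82, -118.
2nd diffs: -24, -30, -36.
3rd diffs: -6, -6 (constant).
So t_j = -j^3 - 6j^2 - 3j.
Evaluating at j = 15 gives t_{15} = -4770.

-4770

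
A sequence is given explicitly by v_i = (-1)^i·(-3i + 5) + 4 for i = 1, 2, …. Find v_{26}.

(-1)^26 = 1; -3i + 5 at i=26 is -73; so v_{26} = -69.

-69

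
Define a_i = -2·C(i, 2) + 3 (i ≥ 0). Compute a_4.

C(4, 2) = 6, so a_4 = -9.

-9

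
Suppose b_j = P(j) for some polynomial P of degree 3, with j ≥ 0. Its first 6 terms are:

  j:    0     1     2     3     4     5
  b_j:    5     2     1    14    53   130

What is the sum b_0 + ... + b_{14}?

17050

1st diffs: -3, -1, 13, 39, 77.
2nd diffs: 2, 14, 26, 38.
3rd diffs: 12, 12, 12 (constant).
So b_j = 2j^3 - 5j^2 + 5.
Continuing: …, 257, 446, 709, 1058, …, b_{14} = 4513.
Summing j = 0..14 (15 terms) gives 17050.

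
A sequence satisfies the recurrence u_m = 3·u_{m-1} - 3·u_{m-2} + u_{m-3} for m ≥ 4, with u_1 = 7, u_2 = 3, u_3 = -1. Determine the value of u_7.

Applying the relation repeatedly:
u_4 = -5; u_5 = -9; u_6 = -13; u_7 = -17.

-17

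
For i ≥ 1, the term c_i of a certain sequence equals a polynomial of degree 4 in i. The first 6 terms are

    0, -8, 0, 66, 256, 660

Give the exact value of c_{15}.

1st diffs: -8, 8, 66, 190, 404.
2nd diffs: 16, 58, 124, 214.
3rd diffs: 42, 66, 90.
4th diffs: 24, 24 (constant).
Newton forward-difference form: c_i = (-8)·C(i-1,1) + 16·C(i-1,2) + 42·C(i-1,3) + 24·C(i-1,4).
At i = 15: i-1 = 14, so c_{15} = -112 + 1456 + 15288 + 24024 = 40656.

40656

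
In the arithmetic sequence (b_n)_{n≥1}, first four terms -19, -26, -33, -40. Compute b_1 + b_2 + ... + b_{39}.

Common difference d = -7.
b_n = -19 + (n - 1)·(-7).
b_{39} = -285; S = 39·(-19 + (-285))/2 = -5928.

-5928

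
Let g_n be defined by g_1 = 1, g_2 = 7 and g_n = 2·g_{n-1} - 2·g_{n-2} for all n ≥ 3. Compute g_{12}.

160

Applying the relation repeatedly:
g_3 = 12; g_4 = 10; g_5 = -4; g_6 = -28; g_7 = -48; g_8 = -40; g_9 = 16; g_{10} = 112; g_{11} = 192; g_{12} = 160.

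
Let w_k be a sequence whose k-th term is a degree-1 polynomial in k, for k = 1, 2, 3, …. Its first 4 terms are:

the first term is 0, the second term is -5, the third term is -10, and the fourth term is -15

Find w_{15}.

1st diffs: -5, -5, -5 (constant).
So w_k = -5k + 5.
Evaluating at k = 15 gives w_{15} = -70.

-70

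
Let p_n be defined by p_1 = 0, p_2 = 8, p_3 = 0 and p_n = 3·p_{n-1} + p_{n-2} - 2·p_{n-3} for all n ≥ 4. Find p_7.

Applying the relation repeatedly:
p_4 = 8;  p_5 = 8;  p_6 = 32;  p_7 = 88.

88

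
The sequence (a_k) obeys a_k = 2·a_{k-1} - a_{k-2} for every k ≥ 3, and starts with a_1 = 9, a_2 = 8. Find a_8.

Compute successive terms:
a_3 = 7, a_4 = 6, a_5 = 5, a_6 = 4, a_7 = 3, a_8 = 2.
(Characteristic roots are 1 and 1.)

2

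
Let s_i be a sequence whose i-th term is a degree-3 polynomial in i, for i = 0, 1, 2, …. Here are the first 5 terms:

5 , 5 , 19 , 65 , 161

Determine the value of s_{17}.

1st diffs: 0, 14, 46, 96.
2nd diffs: 14, 32, 50.
3rd diffs: 18, 18 (constant).
Newton forward-difference form: s_i = 5 + 14·C(i,2) + 18·C(i,3).
At i = 17: i = 17, so s_{17} = 5 + 1904 + 12240 = 14149.

14149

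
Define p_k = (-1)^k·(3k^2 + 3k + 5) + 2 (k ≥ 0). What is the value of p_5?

-93

(-1)^5 = -1; 3k^2 + 3k + 5 at k=5 is 95; so p_5 = -93.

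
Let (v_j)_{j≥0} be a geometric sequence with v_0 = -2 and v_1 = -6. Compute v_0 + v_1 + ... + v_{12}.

-1594322

Common ratio r = 3.
v_j = (-2)·3^(j-0).
S = (-2)·(3^13 - 1)/(3 - 1) = (-2)·(1594323 - 1)/(2) = -1594322.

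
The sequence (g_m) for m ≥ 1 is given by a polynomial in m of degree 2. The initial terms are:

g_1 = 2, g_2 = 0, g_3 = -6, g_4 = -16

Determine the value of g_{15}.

1st diffs: -2, -6, -10.
2nd diffs: -4, -4 (constant).
So g_m = -2m^2 + 4m.
Evaluating at m = 15 gives g_{15} = -390.

-390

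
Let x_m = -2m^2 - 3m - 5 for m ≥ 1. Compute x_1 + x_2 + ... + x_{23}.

-9591

Over m = 1..23: Σm = 276, Σm² = 4324.
Total = (-2)·4324 + (-3)·276 + (-5)·23 = -9591.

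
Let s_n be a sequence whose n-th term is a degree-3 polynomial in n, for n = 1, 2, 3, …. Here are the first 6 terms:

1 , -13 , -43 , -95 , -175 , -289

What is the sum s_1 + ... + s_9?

-2595

1st diffs: -14, -30, -52, -80, -114.
2nd diffs: -16, -22, -28, -34.
3rd diffs: -6, -6, -6 (constant).
Newton forward-difference form: s_n = 1 + (-14)·C(n-1,1) + (-16)·C(n-1,2) + (-6)·C(n-1,3).
Continuing: -443, -643, -895.
Summing n = 1..9 (9 terms) gives -2595.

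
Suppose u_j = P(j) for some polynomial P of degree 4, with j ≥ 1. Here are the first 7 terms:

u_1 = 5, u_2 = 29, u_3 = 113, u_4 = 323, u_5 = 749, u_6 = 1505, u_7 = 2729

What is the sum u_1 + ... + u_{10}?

28238

1st diffs: 24, 84, 210, 426, 756, 1224.
2nd diffs: 60, 126, 216, 330, 468.
3rd diffs: 66, 90, 114, 138.
4th diffs: 24, 24, 24 (constant).
So u_j = j^4 + j^3 - j^2 + 5j - 1.
Continuing: 4583, 7253, 10949.
Summing j = 1..10 (10 terms) gives 28238.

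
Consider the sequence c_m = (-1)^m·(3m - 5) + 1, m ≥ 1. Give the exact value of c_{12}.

32

(-1)^12 = 1; 3m - 5 at m=12 is 31; so c_{12} = 32.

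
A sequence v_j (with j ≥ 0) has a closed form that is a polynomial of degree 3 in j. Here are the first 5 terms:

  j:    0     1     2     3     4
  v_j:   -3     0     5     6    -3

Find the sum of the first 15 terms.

1st diffs: 3, 5, 1, -9.
2nd diffs: 2, -4, -10.
3rd diffs: -6, -6 (constant).
So v_j = -j^3 + 4j^2 - 3.
Continuing: …, -28, -75, -150, -259, …, v_{14} = -1963.
Summing j = 0..14 (15 terms) gives -7010.

-7010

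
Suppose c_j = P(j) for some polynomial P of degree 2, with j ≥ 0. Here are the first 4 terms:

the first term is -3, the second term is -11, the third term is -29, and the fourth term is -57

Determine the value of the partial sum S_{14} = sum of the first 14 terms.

-4410

1st diffs: -8, -18, -28.
2nd diffs: -10, -10 (constant).
Newton forward-difference form: c_j = -3 + (-8)·C(j,1) + (-10)·C(j,2).
Continuing: …, -95, -143, -201, -269, …, c_{13} = -887.
Summing j = 0..13 (14 terms) gives -4410.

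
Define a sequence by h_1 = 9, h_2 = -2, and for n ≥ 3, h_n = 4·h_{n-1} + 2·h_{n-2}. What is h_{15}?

h_3 = 10, h_4 = 36, h_5 = 164, …, h_{12} = 5650496, h_{13} = 25141824, h_{14} = 111868288, h_{15} = 497756800.

497756800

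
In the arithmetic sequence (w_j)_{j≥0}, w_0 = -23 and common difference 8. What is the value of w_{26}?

185

w_j = -23 + (j - 0)·8.
w_{26} = -23 + 26·8 = 185.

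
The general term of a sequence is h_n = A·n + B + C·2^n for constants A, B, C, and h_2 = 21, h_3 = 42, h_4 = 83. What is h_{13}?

The three given values yield: 2A + B + 4C = 21; 3A + B + 8C = 42; 4A + B + 16C = 83.
Subtracting the first from the second: A + 4C = 21.
Subtracting the second from the third: A + 8C = 41.
Solving: C = 5, A = 1, then B = -1.
Hence h_{13} = 1·13 + (-1) + 5·8192 = 40972.

40972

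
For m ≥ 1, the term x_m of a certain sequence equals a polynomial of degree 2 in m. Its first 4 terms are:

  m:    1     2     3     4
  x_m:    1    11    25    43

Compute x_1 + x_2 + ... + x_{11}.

1221

1st diffs: 10, 14, 18.
2nd diffs: 4, 4 (constant).
So x_m = 2m^2 + 4m - 5.
Continuing: …, 65, 91, 121, 155, …, x_{11} = 281.
Summing m = 1..11 (11 terms) gives 1221.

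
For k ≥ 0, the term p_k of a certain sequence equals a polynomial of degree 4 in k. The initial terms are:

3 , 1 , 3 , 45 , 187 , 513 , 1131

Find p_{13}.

27745

1st diffs: -2, 2, 42, 142, 326, 618.
2nd diffs: 4, 40, 100, 184, 292.
3rd diffs: 36, 60, 84, 108.
4th diffs: 24, 24, 24 (constant).
Newton forward-difference form: p_k = 3 + (-2)·C(k,1) + 4·C(k,2) + 36·C(k,3) + 24·C(k,4).
At k = 13: k = 13, so p_{13} = 3 - 26 + 312 + 10296 + 17160 = 27745.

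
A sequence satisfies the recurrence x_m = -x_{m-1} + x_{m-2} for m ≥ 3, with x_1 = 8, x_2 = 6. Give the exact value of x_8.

Step forward from the initial values:
x_3 = 2  x_4 = 4  x_5 = -2  x_6 = 6  x_7 = -8  x_8 = 14.

14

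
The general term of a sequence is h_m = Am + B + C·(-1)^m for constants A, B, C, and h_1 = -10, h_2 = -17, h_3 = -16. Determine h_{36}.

The three given values yield: A + B - C = -10; 2A + B + C = -17; 3A + B - C = -16.
Subtracting the first from the second: A + 2C = -7.
Subtracting the second from the third: A - 2C = 1.
Solving: C = -2, A = -3, then B = -9.
Hence h_{36} = -3·36 + (-9) + (-2)·1 = -119.

-119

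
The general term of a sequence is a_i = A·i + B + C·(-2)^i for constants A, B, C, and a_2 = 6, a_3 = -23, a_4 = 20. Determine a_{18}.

At i = 2, 3, 4: 2A + B + 4C = 6; 3A + B - 8C = -23; 4A + B + 16C = 20.
Subtracting the first from the second: A - 12C = -29.
Subtracting the second from the third: A + 24C = 43.
Solving: C = 2, A = -5, then B = 8.
Therefore a_{18} = -90 + 8 + 2·262144 = 524206.

524206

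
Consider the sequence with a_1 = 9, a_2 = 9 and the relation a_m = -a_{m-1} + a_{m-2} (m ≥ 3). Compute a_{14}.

Compute successive terms:
a_3 = 0; a_4 = 9; a_5 = -9; …; a_{11} = -189; a_{12} = 306; a_{13} = -495; a_{14} = 801.

801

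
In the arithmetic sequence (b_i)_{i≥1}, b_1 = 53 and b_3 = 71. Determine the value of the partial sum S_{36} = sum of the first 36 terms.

7578

Common difference d = (71 - 53) / (3 - 1) = 9.
b_i = 53 + (i - 1)·9.
b_{36} = 368; S = 36·(53 + 368)/2 = 7578.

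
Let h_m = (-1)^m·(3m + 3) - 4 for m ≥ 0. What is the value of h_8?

(-1)^8 = 1; 3m + 3 at m=8 is 27; so h_8 = 23.

23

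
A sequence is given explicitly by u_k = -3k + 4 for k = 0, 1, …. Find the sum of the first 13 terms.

Over k = 0..12: Σk = 78.
Total = (-3)·78 + (4)·13 = -182.

-182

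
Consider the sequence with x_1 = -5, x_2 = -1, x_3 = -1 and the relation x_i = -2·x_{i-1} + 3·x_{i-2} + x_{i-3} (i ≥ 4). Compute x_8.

-273

Iterate the recurrence:
x_4 = -6, x_5 = 8, x_6 = -35, x_7 = 88, x_8 = -273.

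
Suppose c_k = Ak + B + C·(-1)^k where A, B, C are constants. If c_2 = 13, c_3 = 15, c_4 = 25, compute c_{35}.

207

At k = 2, 3, 4: 2A + B + C = 13; 3A + B - C = 15; 4A + B + C = 25.
Subtracting the first from the second: A - 2C = 2.
Subtracting the second from the third: A + 2C = 10.
Solving: C = 2, A = 6, then B = -1.
Therefore c_{35} = 210 + (-1) + 2·(-1) = 207.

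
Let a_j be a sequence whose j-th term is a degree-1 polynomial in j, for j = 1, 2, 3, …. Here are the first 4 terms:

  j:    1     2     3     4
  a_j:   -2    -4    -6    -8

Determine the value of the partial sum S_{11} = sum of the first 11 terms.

1st diffs: -2, -2, -2 (constant).
So a_j = -2j.
Continuing: …, -10, -12, -14, -16, …, a_{11} = -22.
Summing j = 1..11 (11 terms) gives -132.

-132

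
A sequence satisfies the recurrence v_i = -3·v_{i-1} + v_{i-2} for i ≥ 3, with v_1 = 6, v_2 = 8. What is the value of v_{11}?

Applying the relation repeatedly:
v_3 = -18; v_4 = 62; v_5 = -204; v_6 = 674; v_7 = -2226; v_8 = 7352; v_9 = -24282; v_{10} = 80198; v_{11} = -264876.

-264876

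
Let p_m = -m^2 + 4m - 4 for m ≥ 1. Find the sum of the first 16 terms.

Over m = 1..16: Σm = 136, Σm² = 1496.
Total = (-1)·1496 + (4)·136 + (-4)·16 = -1016.

-1016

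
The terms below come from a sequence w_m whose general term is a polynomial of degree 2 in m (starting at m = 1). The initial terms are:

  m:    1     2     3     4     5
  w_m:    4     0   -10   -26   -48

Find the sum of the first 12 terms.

-1536

1st diffs: -4, -10, -16, -22.
2nd diffs: -6, -6, -6 (constant).
Newton forward-difference form: w_m = 4 + (-4)·C(m-1,1) + (-6)·C(m-1,2).
Continuing: …, -76, -110, -150, -196, …, w_{12} = -370.
Summing m = 1..12 (12 terms) gives -1536.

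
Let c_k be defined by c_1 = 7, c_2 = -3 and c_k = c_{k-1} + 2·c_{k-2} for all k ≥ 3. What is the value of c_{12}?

Step forward from the initial values:
c_3 = 11, c_4 = 5, c_5 = 27, c_6 = 37, c_7 = 91, c_8 = 165, c_9 = 347, c_{10} = 677, c_{11} = 1371, c_{12} = 2725.
(Characteristic roots are 2 and -1.)

2725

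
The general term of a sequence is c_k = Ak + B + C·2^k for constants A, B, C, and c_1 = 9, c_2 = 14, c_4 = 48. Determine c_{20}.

The three given values yield: A + B + 2C = 9; 2A + B + 4C = 14; 4A + B + 16C = 48.
Subtracting the first from the second: A + 2C = 5.
Subtracting the second from the third: 2A + 12C = 34.
Solving: C = 3, A = -1, then B = 4.
Hence c_{20} = -1·20 + 4 + 3·1048576 = 3145712.

3145712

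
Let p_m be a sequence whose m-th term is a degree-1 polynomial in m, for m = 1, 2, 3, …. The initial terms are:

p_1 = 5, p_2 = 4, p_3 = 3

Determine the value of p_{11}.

1st diffs: -1, -1 (constant).
So p_m = -m + 6.
Evaluating at m = 11 gives p_{11} = -5.

-5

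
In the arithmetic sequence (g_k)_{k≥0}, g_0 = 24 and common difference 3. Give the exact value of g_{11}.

57

g_k = 24 + (k - 0)·3.
g_{11} = 24 + 11·3 = 57.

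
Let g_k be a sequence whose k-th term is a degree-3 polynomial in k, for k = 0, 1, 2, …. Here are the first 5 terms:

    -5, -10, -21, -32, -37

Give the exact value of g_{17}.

3174

1st diffs: -5, -11, -11, -5.
2nd diffs: -6, 0, 6.
3rd diffs: 6, 6 (constant).
Newton forward-difference form: g_k = -5 + (-5)·C(k,1) + (-6)·C(k,2) + 6·C(k,3).
At k = 17: k = 17, so g_{17} = -5 - 85 - 816 + 4080 = 3174.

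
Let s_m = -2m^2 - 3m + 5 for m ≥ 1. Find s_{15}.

-490

s_{15} = -2·15^2 - 3·15 + 5 = -490.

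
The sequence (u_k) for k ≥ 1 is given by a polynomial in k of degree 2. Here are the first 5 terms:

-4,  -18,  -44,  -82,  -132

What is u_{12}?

-818

1st diffs: -14, -26, -38, -50.
2nd diffs: -12, -12, -12 (constant).
Newton forward-difference form: u_k = -4 + (-14)·C(k-1,1) + (-12)·C(k-1,2).
At k = 12: k-1 = 11, so u_{12} = -4 - 154 - 660 = -818.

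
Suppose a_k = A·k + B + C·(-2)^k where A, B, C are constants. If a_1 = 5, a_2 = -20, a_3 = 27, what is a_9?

2037

The three given values yield: A + B - 2C = 5; 2A + B + 4C = -20; 3A + B - 8C = 27.
Subtracting the first from the second: A + 6C = -25.
Subtracting the second from the third: A - 12C = 47.
Solving: C = -4, A = -1, then B = -2.
Hence a_9 = -1·9 + (-2) + (-4)·(-512) = 2037.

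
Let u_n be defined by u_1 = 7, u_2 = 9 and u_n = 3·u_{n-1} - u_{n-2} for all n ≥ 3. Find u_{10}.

Iterate the recurrence:
u_3 = 20, u_4 = 51, u_5 = 133, u_6 = 348, u_7 = 911, u_8 = 2385, u_9 = 6244, u_{10} = 16347.

16347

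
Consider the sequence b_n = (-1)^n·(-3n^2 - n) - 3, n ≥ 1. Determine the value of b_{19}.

(-1)^19 = -1; -3n^2 - n at n=19 is -1102; so b_{19} = 1099.

1099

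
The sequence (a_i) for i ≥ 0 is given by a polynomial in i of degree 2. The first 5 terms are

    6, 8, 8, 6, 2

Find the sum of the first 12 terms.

-236

1st diffs: 2, 0, -2, -4.
2nd diffs: -2, -2, -2 (constant).
Newton forward-difference form: a_i = 6 + 2·C(i,1) + (-2)·C(i,2).
Continuing: …, -4, -12, -22, -34, …, a_{11} = -82.
Summing i = 0..11 (12 terms) gives -236.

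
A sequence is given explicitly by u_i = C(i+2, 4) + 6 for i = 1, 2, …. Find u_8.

216

C(10, 4) = 210, so u_8 = 216.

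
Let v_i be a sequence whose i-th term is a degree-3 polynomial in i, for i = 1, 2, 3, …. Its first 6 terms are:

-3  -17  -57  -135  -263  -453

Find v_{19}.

1st diffs: -14, -40, -78, -128, -190.
2nd diffs: -26, -38, -50, -62.
3rd diffs: -12, -12, -12 (constant).
Newton forward-difference form: v_i = -3 + (-14)·C(i-1,1) + (-26)·C(i-1,2) + (-12)·C(i-1,3).
At i = 19: i-1 = 18, so v_{19} = -3 - 252 - 3978 - 9792 = -14025.

-14025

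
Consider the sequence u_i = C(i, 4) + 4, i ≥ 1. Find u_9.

130

C(9, 4) = 126, so u_9 = 130.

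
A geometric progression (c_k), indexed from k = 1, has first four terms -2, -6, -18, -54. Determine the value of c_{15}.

Common ratio r = 3.
c_k = (-2)·3^(k-1).
c_{15} = (-2)·3^14 = -9565938.

-9565938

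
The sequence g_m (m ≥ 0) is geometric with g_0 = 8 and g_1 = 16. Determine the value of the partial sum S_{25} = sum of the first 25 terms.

268435448

Common ratio r = 2.
g_m = 8·2^(m-0).
S = 8·(2^25 - 1)/(2 - 1) = 8·(33554432 - 1)/(1) = 268435448.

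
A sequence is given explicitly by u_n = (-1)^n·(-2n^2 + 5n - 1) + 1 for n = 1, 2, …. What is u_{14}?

(-1)^14 = 1; -2n^2 + 5n - 1 at n=14 is -323; so u_{14} = -322.

-322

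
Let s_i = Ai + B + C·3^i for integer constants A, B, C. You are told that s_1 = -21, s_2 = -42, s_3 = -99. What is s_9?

The three given values yield: A + B + 3C = -21; 2A + B + 9C = -42; 3A + B + 27C = -99.
Subtracting the first from the second: A + 6C = -21.
Subtracting the second from the third: A + 18C = -57.
Solving: C = -3, A = -3, then B = -9.
So s_i = -3·i + (-9) + (-3)·3^i; at i=9 this is -59085.

-59085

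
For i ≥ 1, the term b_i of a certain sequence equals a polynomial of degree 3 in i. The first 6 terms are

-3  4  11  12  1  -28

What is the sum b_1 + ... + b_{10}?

-975

1st diffs: 7, 7, 1, -11, -29.
2nd diffs: 0, -6, -12, -18.
3rd diffs: -6, -6, -6 (constant).
Newton forward-difference form: b_i = -3 + 7·C(i-1,1) + (-6)·C(i-1,3).
Continuing: -81, -164, -283, -444.
Summing i = 1..10 (10 terms) gives -975.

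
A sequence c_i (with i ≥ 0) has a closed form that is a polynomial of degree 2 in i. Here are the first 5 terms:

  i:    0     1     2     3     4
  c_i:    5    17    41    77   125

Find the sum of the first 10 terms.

2030

1st diffs: 12, 24, 36, 48.
2nd diffs: 12, 12, 12 (constant).
Newton forward-difference form: c_i = 5 + 12·C(i,1) + 12·C(i,2).
Continuing: …, 185, 257, 341, 437, …, c_9 = 545.
Summing i = 0..9 (10 terms) gives 2030.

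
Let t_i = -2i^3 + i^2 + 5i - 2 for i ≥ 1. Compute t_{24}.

t_{24} = -2·24^3 + 1·24^2 + 5·24 - 2 = -26954.

-26954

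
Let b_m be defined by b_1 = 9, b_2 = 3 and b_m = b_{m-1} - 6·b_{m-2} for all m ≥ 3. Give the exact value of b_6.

651

b_3 = -51  b_4 = -69  b_5 = 237  b_6 = 651.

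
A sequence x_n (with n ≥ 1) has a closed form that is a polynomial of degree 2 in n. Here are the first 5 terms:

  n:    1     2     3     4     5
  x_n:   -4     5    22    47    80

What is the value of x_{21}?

1st diffs: 9, 17, 25, 33.
2nd diffs: 8, 8, 8 (constant).
So x_n = 4n^2 - 3n - 5.
Evaluating at n = 21 gives x_{21} = 1696.

1696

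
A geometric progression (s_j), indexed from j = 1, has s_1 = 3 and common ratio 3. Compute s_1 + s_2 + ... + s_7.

s_j = 3·3^(j-1).
S = 3·(3^7 - 1)/(3 - 1) = 3·(2187 - 1)/(2) = 3279.

3279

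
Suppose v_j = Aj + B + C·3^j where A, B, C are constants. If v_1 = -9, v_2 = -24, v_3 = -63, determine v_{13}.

-3188685

At j = 1, 2, 3: A + B + 3C = -9; 2A + B + 9C = -24; 3A + B + 27C = -63.
Subtracting the first from the second: A + 6C = -15.
Subtracting the second from the third: A + 18C = -39.
Solving: C = -2, A = -3, then B = 0.
Therefore v_{13} = -39 + 0 + (-2)·1594323 = -3188685.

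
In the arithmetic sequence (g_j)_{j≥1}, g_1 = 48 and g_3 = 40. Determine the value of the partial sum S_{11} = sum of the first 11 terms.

Common difference d = (40 - 48) / (3 - 1) = -4.
g_j = 48 + (j - 1)·(-4).
g_{11} = 8; S = 11·(48 + 8)/2 = 308.

308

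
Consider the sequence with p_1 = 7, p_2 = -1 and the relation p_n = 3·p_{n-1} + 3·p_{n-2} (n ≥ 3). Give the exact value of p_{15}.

125564418

Step forward from the initial values:
p_3 = 18  p_4 = 51  p_5 = 207  …  p_{12} = 2304126  p_{13} = 8735607  p_{14} = 33119199  p_{15} = 125564418.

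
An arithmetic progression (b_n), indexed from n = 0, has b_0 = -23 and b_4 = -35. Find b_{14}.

Common difference d = (-35 - (-23)) / (4 - 0) = -3.
b_n = -23 + (n - 0)·(-3).
b_{14} = -23 + 14·(-3) = -65.

-65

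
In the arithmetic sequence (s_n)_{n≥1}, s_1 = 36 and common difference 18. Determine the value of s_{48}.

882

s_n = 36 + (n - 1)·18.
s_{48} = 36 + 47·18 = 882.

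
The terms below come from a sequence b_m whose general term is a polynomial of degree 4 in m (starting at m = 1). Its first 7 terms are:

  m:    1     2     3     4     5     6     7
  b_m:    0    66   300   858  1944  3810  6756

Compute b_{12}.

51546

1st diffs: 66, 234, 558, 1086, 1866, 2946.
2nd diffs: 168, 324, 528, 780, 1080.
3rd diffs: 156, 204, 252, 300.
4th diffs: 48, 48, 48 (constant).
Newton forward-difference form: b_m = 66·C(m-1,1) + 168·C(m-1,2) + 156·C(m-1,3) + 48·C(m-1,4).
At m = 12: m-1 = 11, so b_{12} = 726 + 9240 + 25740 + 15840 = 51546.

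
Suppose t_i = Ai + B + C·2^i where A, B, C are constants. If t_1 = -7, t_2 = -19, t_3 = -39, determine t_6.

-275

The three given values yield: A + B + 2C = -7; 2A + B + 4C = -19; 3A + B + 8C = -39.
Subtracting the first from the second: A + 2C = -12.
Subtracting the second from the third: A + 4C = -20.
Solving: C = -4, A = -4, then B = 5.
Hence t_6 = -4·6 + 5 + (-4)·64 = -275.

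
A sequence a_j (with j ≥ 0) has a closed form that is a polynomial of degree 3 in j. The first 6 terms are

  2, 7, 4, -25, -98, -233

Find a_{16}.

1st diffs: 5, -3, -29, -73, -135.
2nd diffs: -8, -26, -44, -62.
3rd diffs: -18, -18, -18 (constant).
Newton forward-difference form: a_j = 2 + 5·C(j,1) + (-8)·C(j,2) + (-18)·C(j,3).
At j = 16: j = 16, so a_{16} = 2 + 80 - 960 - 10080 = -10958.

-10958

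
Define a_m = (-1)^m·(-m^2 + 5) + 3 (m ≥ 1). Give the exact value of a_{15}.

223

(-1)^15 = -1; -m^2 + 5 at m=15 is -220; so a_{15} = 223.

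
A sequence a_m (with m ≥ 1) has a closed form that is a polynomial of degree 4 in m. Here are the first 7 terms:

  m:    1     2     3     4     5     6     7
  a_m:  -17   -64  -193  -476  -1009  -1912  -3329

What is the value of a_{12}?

1st diffs: -47, -129, -283, -533, -903, -1417.
2nd diffs: -82, -154, -250, -370, -514.
3rd diffs: -72, -96, -120, -144.
4th diffs: -24, -24, -24 (constant).
Newton forward-difference form: a_m = -17 + (-47)·C(m-1,1) + (-82)·C(m-1,2) + (-72)·C(m-1,3) + (-24)·C(m-1,4).
At m = 12: m-1 = 11, so a_{12} = -17 - 517 - 4510 - 11880 - 7920 = -24844.

-24844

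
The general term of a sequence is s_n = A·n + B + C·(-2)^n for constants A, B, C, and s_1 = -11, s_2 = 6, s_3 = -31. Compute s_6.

182

Write the equations: A + B - 2C = -11; 2A + B + 4C = 6; 3A + B - 8C = -31.
Subtracting the first from the second: A + 6C = 17.
Subtracting the second from the third: A - 12C = -37.
Solving: C = 3, A = -1, then B = -4.
Hence s_6 = -1·6 + (-4) + 3·64 = 182.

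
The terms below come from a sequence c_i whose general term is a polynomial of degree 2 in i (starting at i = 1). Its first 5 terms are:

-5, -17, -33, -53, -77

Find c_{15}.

-537

1st diffs: -12, -16, -20, -24.
2nd diffs: -4, -4, -4 (constant).
Newton forward-difference form: c_i = -5 + (-12)·C(i-1,1) + (-4)·C(i-1,2).
At i = 15: i-1 = 14, so c_{15} = -5 - 168 - 364 = -537.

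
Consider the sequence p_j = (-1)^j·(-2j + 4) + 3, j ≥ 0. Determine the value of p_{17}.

33

(-1)^17 = -1; -2j + 4 at j=17 is -30; so p_{17} = 33.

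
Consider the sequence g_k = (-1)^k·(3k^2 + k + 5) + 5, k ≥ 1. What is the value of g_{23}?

-1610

(-1)^23 = -1; 3k^2 + k + 5 at k=23 is 1615; so g_{23} = -1610.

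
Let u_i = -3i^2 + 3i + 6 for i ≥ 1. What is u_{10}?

u_{10} = -3·10^2 + 3·10 + 6 = -264.

-264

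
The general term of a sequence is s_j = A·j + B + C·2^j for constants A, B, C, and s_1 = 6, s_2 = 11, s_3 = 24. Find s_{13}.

Plug in j = 1, 2, 3: A + B + 2C = 6; 2A + B + 4C = 11; 3A + B + 8C = 24.
Subtracting the first from the second: A + 2C = 5.
Subtracting the second from the third: A + 4C = 13.
Solving: C = 4, A = -3, then B = 1.
Hence s_{13} = -3·13 + 1 + 4·8192 = 32730.

32730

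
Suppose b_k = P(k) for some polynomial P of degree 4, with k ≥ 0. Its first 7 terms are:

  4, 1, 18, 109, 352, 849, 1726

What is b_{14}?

45462

1st diffs: -3, 17, 91, 243, 497, 877.
2nd diffs: 20, 74, 152, 254, 380.
3rd diffs: 54, 78, 102, 126.
4th diffs: 24, 24, 24 (constant).
Newton forward-difference form: b_k = 4 + (-3)·C(k,1) + 20·C(k,2) + 54·C(k,3) + 24·C(k,4).
At k = 14: k = 14, so b_{14} = 4 - 42 + 1820 + 19656 + 24024 = 45462.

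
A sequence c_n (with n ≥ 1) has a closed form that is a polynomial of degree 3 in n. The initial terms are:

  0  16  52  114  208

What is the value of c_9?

1024

1st diffs: 16, 36, 62, 94.
2nd diffs: 20, 26, 32.
3rd diffs: 6, 6 (constant).
So c_n = n^3 + 4n^2 - 3n - 2.
Evaluating at n = 9 gives c_9 = 1024.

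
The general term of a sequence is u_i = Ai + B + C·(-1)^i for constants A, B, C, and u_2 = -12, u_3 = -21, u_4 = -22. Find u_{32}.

The three given values yield: 2A + B + C = -12; 3A + B - C = -21; 4A + B + C = -22.
Subtracting the first from the second: A - 2C = -9.
Subtracting the second from the third: A + 2C = -1.
Solving: C = 2, A = -5, then B = -4.
So u_i = -5·i + (-4) + 2·(-1)^i; at i=32 this is -162.

-162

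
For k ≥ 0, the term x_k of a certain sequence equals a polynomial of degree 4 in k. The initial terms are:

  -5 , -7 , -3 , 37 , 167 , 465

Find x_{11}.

13173

1st diffs: -2, 4, 40, 130, 298.
2nd diffs: 6, 36, 90, 168.
3rd diffs: 30, 54, 78.
4th diffs: 24, 24 (constant).
So x_k = k^4 - k^3 - k^2 - k - 5.
Evaluating at k = 11 gives x_{11} = 13173.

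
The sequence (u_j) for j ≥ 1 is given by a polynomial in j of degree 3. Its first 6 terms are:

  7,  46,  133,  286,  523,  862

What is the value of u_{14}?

9406

1st diffs: 39, 87, 153, 237, 339.
2nd diffs: 48, 66, 84, 102.
3rd diffs: 18, 18, 18 (constant).
Newton forward-difference form: u_j = 7 + 39·C(j-1,1) + 48·C(j-1,2) + 18·C(j-1,3).
At j = 14: j-1 = 13, so u_{14} = 7 + 507 + 3744 + 5148 = 9406.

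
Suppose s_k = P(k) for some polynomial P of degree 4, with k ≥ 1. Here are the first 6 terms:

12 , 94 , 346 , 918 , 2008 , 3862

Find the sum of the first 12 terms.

1st diffs: 82, 252, 572, 1090, 1854.
2nd diffs: 170, 320, 518, 764.
3rd diffs: 150, 198, 246.
4th diffs: 48, 48 (constant).
Newton forward-difference form: s_k = 12 + 82·C(k-1,1) + 170·C(k-1,2) + 150·C(k-1,3) + 48·C(k-1,4).
Continuing: …, 6774, 11086, 17188, 25518, …, s_{12} = 50854.
Summing k = 1..12 (12 terms) gives 155222.

155222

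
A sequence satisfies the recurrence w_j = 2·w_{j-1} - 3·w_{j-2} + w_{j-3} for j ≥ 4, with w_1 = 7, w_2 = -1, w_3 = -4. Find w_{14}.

-605

Compute successive terms:
w_4 = 2;  w_5 = 15;  w_6 = 20;  …;  w_{11} = 176;  w_{12} = 267;  w_{13} = 10;  w_{14} = -605.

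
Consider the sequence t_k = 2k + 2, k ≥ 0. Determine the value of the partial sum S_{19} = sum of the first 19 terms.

Over k = 0..18: Σk = 171.
Total = (2)·171 + (2)·19 = 380.

380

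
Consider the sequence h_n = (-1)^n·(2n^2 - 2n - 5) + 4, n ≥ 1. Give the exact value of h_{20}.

759

(-1)^20 = 1; 2n^2 - 2n - 5 at n=20 is 755; so h_{20} = 759.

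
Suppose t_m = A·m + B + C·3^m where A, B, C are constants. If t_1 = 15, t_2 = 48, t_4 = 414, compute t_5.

Write the equations: A + B + 3C = 15; 2A + B + 9C = 48; 4A + B + 81C = 414.
Subtracting the first from the second: A + 6C = 33.
Subtracting the second from the third: 2A + 72C = 366.
Solving: C = 5, A = 3, then B = -3.
So t_m = 3·m + (-3) + 5·3^m; at m=5 this is 1227.

1227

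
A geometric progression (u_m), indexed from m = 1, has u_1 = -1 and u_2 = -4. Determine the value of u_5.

-256

Common ratio r = 4.
u_m = (-1)·4^(m-1).
u_5 = (-1)·4^4 = -256.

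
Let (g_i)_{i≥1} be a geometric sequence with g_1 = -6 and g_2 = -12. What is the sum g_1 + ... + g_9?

-3066

Common ratio r = 2.
g_i = (-6)·2^(i-1).
S = (-6)·(2^9 - 1)/(2 - 1) = (-6)·(512 - 1)/(1) = -3066.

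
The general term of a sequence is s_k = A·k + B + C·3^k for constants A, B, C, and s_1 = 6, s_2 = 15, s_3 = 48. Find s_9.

39342

At k = 1, 2, 3: A + B + 3C = 6; 2A + B + 9C = 15; 3A + B + 27C = 48.
Subtracting the first from the second: A + 6C = 9.
Subtracting the second from the third: A + 18C = 33.
Solving: C = 2, A = -3, then B = 3.
Therefore s_9 = -27 + 3 + 2·19683 = 39342.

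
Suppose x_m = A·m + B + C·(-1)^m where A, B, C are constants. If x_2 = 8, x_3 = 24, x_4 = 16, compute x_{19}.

88

The three given values yield: 2A + B + C = 8; 3A + B - C = 24; 4A + B + C = 16.
Subtracting the first from the second: A - 2C = 16.
Subtracting the second from the third: A + 2C = -8.
Solving: C = -6, A = 4, then B = 6.
Therefore x_{19} = 76 + 6 + (-6)·(-1) = 88.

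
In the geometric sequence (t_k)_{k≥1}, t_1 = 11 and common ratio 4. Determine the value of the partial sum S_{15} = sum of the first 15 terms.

3937053351

t_k = 11·4^(k-1).
S = 11·(4^15 - 1)/(4 - 1) = 11·(1073741824 - 1)/(3) = 3937053351.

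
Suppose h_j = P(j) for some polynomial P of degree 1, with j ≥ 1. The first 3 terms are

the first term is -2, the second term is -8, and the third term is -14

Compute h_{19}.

1st diffs: -6, -6 (constant).
So h_j = -6j + 4.
Evaluating at j = 19 gives h_{19} = -110.

-110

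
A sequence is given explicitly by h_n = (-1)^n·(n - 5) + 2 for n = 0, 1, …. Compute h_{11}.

-4

(-1)^11 = -1; n - 5 at n=11 is 6; so h_{11} = -4.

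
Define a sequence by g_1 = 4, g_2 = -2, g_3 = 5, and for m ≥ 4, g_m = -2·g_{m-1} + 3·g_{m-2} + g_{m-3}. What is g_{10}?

-7607

Applying the relation repeatedly:
g_4 = -12; g_5 = 37; g_6 = -105; g_7 = 309; g_8 = -896; g_9 = 2614; g_{10} = -7607.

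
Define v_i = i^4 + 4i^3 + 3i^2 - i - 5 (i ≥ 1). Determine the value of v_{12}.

28063

v_{12} = 1·12^4 + 4·12^3 + 3·12^2 - 1·12 - 5 = 28063.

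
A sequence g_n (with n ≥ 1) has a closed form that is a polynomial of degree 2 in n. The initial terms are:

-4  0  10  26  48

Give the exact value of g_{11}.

1st diffs: 4, 10, 16, 22.
2nd diffs: 6, 6, 6 (constant).
So g_n = 3n^2 - 5n - 2.
Evaluating at n = 11 gives g_{11} = 306.

306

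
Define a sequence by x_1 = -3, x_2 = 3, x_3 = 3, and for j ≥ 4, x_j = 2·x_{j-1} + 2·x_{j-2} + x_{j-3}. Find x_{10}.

Applying the relation repeatedly:
x_4 = 9  x_5 = 27  x_6 = 75  x_7 = 213  x_8 = 603  x_9 = 1707  x_{10} = 4833.

4833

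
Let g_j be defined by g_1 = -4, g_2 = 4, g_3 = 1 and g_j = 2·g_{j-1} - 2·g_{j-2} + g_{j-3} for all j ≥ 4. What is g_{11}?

-18

g_4 = -10  g_5 = -18  g_6 = -15  g_7 = -4  g_8 = 4  g_9 = 1  g_{10} = -10  g_{11} = -18.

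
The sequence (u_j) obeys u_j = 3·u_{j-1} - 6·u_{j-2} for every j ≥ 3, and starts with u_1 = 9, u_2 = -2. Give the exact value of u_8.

4320

Compute successive terms:
u_3 = -60;  u_4 = -168;  u_5 = -144;  u_6 = 576;  u_7 = 2592;  u_8 = 4320.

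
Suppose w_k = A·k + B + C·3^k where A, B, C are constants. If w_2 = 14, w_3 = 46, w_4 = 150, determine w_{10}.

118062

The three given values yield: 2A + B + 9C = 14; 3A + B + 27C = 46; 4A + B + 81C = 150.
Subtracting the first from the second: A + 18C = 32.
Subtracting the second from the third: A + 54C = 104.
Solving: C = 2, A = -4, then B = 4.
Hence w_{10} = -4·10 + 4 + 2·59049 = 118062.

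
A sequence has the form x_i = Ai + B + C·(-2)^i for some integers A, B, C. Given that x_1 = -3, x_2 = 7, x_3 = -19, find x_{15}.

-65563

Write the equations: A + B - 2C = -3; 2A + B + 4C = 7; 3A + B - 8C = -19.
Subtracting the first from the second: A + 6C = 10.
Subtracting the second from the third: A - 12C = -26.
Solving: C = 2, A = -2, then B = 3.
Therefore x_{15} = -30 + 3 + 2·(-32768) = -65563.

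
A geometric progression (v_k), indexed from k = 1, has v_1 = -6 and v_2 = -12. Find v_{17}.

-393216

Common ratio r = 2.
v_k = (-6)·2^(k-1).
v_{17} = (-6)·2^16 = -393216.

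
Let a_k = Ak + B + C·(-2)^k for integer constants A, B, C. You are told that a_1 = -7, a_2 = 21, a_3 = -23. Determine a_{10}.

The three given values yield: A + B - 2C = -7; 2A + B + 4C = 21; 3A + B - 8C = -23.
Subtracting the first from the second: A + 6C = 28.
Subtracting the second from the third: A - 12C = -44.
Solving: C = 4, A = 4, then B = -3.
Hence a_{10} = 4·10 + (-3) + 4·1024 = 4133.

4133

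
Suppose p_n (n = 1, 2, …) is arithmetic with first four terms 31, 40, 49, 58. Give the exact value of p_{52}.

Common difference d = 9.
p_n = 31 + (n - 1)·9.
p_{52} = 31 + 51·9 = 490.

490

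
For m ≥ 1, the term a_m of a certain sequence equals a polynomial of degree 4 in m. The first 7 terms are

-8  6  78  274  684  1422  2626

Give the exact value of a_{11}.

1st diffs: 14, 72, 196, 410, 738, 1204.
2nd diffs: 58, 124, 214, 328, 466.
3rd diffs: 66, 90, 114, 138.
4th diffs: 24, 24, 24 (constant).
Newton forward-difference form: a_m = -8 + 14·C(m-1,1) + 58·C(m-1,2) + 66·C(m-1,3) + 24·C(m-1,4).
At m = 11: m-1 = 10, so a_{11} = -8 + 140 + 2610 + 7920 + 5040 = 15702.

15702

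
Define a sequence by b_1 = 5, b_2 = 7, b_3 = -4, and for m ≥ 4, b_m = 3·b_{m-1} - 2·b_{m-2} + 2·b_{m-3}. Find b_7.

-142

Applying the relation repeatedly:
b_4 = -16; b_5 = -26; b_6 = -54; b_7 = -142.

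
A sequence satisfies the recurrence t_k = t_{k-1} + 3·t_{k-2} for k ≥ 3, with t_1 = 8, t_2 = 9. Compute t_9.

Compute successive terms:
t_3 = 33;  t_4 = 60;  t_5 = 159;  t_6 = 339;  t_7 = 816;  t_8 = 1833;  t_9 = 4281.

4281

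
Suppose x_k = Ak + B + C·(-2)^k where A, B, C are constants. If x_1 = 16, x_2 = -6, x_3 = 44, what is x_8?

-1002

The three given values yield: A + B - 2C = 16; 2A + B + 4C = -6; 3A + B - 8C = 44.
Subtracting the first from the second: A + 6C = -22.
Subtracting the second from the third: A - 12C = 50.
Solving: C = -4, A = 2, then B = 6.
Therefore x_8 = 16 + 6 + (-4)·256 = -1002.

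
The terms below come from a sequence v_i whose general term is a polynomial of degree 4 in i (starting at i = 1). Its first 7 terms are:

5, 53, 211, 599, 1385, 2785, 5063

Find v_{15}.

1st diffs: 48, 158, 388, 786, 1400, 2278.
2nd diffs: 110, 230, 398, 614, 878.
3rd diffs: 120, 168, 216, 264.
4th diffs: 48, 48, 48 (constant).
Newton forward-difference form: v_i = 5 + 48·C(i-1,1) + 110·C(i-1,2) + 120·C(i-1,3) + 48·C(i-1,4).
At i = 15: i-1 = 14, so v_{15} = 5 + 672 + 10010 + 43680 + 48048 = 102415.

102415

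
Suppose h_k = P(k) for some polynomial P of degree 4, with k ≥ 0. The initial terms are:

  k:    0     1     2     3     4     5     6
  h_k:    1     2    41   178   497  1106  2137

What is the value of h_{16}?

1st diffs: 1, 39, 137, 319, 609, 1031.
2nd diffs: 38, 98, 182, 290, 422.
3rd diffs: 60, 84, 108, 132.
4th diffs: 24, 24, 24 (constant).
Newton forward-difference form: h_k = 1 + 1·C(k,1) + 38·C(k,2) + 60·C(k,3) + 24·C(k,4).
At k = 16: k = 16, so h_{16} = 1 + 16 + 4560 + 33600 + 43680 = 81857.

81857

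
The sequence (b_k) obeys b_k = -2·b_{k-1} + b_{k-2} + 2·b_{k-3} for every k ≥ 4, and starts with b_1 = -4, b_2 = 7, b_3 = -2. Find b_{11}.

Compute successive terms:
b_4 = 3  b_5 = 6  b_6 = -13  b_7 = 38  b_8 = -77  b_9 = 166  b_{10} = -333  b_{11} = 678.

678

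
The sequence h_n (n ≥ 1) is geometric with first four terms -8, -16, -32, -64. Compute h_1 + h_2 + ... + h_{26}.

Common ratio r = 2.
h_n = (-8)·2^(n-1).
S = (-8)·(2^26 - 1)/(2 - 1) = (-8)·(67108864 - 1)/(1) = -536870904.

-536870904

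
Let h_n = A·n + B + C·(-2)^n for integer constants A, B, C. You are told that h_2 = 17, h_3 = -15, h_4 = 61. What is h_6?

213

The three given values yield: 2A + B + 4C = 17; 3A + B - 8C = -15; 4A + B + 16C = 61.
Subtracting the first from the second: A - 12C = -32.
Subtracting the second from the third: A + 24C = 76.
Solving: C = 3, A = 4, then B = -3.
Therefore h_6 = 24 + (-3) + 3·64 = 213.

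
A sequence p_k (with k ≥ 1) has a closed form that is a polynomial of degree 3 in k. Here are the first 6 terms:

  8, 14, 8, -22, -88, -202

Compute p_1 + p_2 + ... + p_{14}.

-15722

1st diffs: 6, -6, -30, -66, -114.
2nd diffs: -12, -24, -36, -48.
3rd diffs: -12, -12, -12 (constant).
So p_k = -2k^3 + 6k^2 + 2k + 2.
Continuing: …, -376, -622, -952, -1378, …, p_{14} = -4282.
Summing k = 1..14 (14 terms) gives -15722.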